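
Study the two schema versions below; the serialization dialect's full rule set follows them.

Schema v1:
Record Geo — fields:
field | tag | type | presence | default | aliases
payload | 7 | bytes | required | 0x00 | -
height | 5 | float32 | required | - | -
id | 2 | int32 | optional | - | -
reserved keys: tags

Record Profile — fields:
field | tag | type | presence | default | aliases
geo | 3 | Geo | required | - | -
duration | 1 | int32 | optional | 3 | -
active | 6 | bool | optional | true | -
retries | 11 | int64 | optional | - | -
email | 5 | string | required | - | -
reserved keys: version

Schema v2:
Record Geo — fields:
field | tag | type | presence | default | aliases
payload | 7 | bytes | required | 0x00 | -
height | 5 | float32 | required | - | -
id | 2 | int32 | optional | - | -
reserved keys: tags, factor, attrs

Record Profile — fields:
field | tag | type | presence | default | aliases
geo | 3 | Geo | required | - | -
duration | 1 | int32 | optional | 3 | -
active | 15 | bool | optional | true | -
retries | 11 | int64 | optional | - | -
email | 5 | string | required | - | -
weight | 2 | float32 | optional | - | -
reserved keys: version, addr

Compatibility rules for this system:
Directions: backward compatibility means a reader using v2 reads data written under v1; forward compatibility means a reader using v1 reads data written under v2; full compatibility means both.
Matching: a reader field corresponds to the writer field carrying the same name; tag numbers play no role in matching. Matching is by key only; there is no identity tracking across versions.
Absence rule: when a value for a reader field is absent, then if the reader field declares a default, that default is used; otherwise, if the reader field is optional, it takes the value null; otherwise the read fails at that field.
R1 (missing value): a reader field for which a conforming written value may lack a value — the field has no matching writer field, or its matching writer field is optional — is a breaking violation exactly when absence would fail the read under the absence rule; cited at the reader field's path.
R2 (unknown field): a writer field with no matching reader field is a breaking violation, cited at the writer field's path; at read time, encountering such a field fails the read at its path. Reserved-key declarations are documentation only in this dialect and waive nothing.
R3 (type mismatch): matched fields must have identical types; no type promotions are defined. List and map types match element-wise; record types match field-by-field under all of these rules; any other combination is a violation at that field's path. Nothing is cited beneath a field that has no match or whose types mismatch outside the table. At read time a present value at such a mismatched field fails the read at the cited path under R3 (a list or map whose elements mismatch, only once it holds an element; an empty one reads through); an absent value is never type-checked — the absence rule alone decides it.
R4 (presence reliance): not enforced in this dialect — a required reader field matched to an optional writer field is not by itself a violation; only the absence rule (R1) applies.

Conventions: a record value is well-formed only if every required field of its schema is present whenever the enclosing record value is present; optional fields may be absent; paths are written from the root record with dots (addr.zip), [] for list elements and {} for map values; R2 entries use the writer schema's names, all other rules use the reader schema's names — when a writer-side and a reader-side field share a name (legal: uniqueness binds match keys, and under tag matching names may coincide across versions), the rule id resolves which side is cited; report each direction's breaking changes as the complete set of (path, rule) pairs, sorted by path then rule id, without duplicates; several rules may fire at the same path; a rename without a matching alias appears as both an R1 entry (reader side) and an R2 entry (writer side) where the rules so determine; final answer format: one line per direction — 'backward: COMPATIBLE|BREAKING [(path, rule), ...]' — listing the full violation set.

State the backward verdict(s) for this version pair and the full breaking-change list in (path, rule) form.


backward: COMPATIBLE []

arrows below run writer -> reader for Profile
checking backward for Profile: reader v2 against writer v1:
  geo: Geo -> Geo, writer required; from geo
  duration: int32 -> int32, writer optional; from duration
  active: bool -> bool, writer optional; from active
  retries: int64 -> int64, writer optional; from retries
  email: string -> string, writer required; from email
  weight: no writer match
  geo.payload: bytes -> bytes, writer required; from geo.payload
  geo.height: float32 -> float32, writer required; from geo.height
  geo.id: int32 -> int32, writer optional; from geo.id
  => no violations; backward on Profile: COMPATIBLE
checking off the Profile differences that do not matter here:
  added field weight to record Profile: optional float32, tag 2 (in v2 it sits last) -> fires only in the forward direction of Profile, which is not asked here
  field active in record Profile: tag 6 changed to 15 -> triggers nothing under Profile's printed rules — same verdict


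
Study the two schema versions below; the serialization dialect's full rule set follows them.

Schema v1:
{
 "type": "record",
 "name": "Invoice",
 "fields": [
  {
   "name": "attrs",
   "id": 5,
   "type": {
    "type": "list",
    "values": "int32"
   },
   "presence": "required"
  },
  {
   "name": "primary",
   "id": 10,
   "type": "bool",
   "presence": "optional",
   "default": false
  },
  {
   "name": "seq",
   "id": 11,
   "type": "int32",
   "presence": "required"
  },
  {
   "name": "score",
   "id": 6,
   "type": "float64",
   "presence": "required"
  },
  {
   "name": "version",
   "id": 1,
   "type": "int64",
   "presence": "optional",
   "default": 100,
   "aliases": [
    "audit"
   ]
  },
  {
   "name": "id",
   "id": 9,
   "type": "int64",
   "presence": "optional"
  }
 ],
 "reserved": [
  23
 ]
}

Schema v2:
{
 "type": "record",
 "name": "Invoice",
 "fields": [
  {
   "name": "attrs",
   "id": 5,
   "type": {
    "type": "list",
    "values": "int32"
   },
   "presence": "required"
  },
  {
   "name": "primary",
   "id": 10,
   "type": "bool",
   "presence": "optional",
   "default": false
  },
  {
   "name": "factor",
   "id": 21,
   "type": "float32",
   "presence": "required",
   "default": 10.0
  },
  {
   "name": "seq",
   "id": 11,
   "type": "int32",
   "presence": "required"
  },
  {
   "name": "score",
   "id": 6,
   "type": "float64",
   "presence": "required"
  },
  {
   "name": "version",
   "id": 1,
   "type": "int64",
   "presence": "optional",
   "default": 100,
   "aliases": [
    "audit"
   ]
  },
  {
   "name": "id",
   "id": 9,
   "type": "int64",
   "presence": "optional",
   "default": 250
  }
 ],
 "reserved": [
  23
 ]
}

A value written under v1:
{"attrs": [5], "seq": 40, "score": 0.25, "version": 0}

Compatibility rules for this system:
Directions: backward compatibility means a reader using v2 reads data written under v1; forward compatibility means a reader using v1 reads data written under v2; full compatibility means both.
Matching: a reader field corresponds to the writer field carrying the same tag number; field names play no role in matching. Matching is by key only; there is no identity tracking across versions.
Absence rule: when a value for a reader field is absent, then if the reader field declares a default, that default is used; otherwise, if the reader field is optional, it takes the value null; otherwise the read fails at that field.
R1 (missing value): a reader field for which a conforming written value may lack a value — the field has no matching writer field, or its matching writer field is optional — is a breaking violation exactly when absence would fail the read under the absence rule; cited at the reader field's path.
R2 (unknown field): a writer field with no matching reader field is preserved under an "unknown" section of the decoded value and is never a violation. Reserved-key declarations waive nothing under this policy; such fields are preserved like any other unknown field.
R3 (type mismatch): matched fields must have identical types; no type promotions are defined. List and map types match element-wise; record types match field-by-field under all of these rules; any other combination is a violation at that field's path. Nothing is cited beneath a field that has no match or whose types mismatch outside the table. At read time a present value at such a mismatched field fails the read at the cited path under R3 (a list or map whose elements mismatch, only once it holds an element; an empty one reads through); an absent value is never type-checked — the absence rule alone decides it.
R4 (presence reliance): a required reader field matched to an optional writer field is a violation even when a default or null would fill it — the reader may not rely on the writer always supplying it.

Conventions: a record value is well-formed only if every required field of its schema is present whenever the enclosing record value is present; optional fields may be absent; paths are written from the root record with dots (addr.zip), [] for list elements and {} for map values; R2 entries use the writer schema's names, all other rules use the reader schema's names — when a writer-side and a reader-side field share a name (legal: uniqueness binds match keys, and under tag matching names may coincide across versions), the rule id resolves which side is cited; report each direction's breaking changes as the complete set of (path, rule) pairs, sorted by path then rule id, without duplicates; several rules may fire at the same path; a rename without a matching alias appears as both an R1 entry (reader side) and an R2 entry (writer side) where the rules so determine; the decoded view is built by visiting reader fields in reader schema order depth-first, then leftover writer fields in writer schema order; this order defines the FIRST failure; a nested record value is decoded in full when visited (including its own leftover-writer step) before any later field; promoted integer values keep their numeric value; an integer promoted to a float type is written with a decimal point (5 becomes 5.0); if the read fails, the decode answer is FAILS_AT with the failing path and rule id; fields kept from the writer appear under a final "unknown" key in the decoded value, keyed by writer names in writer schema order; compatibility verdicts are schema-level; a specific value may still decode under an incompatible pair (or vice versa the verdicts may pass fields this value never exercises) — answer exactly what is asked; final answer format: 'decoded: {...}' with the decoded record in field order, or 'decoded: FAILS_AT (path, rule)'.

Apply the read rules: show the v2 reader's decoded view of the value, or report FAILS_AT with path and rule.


decoded: {"attrs": [5], "primary": false, "factor": 10.0, "seq": 40, "score": 0.25, "version": 0, "id": 250}

in Invoice below, arrows point writer -> reader
decode (reader v2):
  attrs := [5]
  primary := false (missing; default applied)
  factor := 10.0 (missing; default applied)
  seq := 40
  score := 0.25
  version := 0
  id := 250 (missing; default applied)
  => decoded: {"attrs": [5], "primary": false, "factor": 10.0, "seq": 40, "score": 0.25, "version": 0, "id": 250}


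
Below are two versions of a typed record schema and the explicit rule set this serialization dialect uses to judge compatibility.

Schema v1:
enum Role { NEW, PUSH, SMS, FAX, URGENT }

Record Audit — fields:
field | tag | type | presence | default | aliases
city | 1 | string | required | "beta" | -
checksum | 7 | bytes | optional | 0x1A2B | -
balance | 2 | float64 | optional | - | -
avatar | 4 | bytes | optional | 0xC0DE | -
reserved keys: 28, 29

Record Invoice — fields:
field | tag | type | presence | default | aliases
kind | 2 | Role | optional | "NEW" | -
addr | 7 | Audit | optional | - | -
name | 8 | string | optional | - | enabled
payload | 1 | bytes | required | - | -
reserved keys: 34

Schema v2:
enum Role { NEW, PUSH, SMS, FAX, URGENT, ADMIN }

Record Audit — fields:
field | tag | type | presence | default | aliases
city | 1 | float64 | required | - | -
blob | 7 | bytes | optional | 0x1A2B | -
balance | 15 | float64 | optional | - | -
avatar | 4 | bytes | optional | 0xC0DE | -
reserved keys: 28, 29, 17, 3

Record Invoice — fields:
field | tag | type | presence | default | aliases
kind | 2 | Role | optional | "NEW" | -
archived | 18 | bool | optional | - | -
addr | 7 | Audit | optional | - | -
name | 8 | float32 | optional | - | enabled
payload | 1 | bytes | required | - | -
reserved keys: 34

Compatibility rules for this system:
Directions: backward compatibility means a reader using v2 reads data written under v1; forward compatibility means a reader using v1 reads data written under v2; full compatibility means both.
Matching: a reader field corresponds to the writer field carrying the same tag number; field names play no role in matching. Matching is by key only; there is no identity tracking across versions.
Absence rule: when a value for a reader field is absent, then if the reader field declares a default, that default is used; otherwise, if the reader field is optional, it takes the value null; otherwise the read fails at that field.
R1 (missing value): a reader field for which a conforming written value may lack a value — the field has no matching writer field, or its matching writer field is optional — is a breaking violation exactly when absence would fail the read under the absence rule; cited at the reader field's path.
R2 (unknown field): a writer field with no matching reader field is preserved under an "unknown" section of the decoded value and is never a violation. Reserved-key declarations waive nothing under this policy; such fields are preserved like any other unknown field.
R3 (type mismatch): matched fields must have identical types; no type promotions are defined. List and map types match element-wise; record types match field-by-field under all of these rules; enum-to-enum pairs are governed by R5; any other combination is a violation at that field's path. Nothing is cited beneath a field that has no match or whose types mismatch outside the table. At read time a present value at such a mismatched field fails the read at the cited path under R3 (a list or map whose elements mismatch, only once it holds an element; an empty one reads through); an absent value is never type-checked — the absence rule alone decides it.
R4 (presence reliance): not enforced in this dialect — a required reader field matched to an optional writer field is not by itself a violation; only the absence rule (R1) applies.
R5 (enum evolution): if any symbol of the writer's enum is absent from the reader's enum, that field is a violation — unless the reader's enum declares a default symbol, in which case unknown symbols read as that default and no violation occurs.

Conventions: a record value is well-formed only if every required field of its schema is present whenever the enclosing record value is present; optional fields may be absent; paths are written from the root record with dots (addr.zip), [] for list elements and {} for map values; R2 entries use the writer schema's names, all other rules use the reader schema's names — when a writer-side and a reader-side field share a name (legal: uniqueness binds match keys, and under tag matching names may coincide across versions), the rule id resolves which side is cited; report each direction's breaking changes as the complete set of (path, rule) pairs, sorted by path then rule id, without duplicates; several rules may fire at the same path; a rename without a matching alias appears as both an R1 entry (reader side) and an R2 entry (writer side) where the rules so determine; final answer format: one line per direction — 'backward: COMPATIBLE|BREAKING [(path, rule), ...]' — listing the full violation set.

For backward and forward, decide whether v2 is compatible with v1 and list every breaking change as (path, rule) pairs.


backward: BREAKING [(addr.city, R3), (name, R3)]; forward: BREAKING [(addr.city, R3), (kind, R5), (name, R3)]

each type pair in Invoice: writer, then reader
backward pass over Invoice, reader schema v2, writer schema v1:
  writer optional, Role -> Role: reader kind maps from writer kind
  archived has no writer counterpart
  writer optional, Audit -> Audit: reader addr maps from writer addr
  writer optional, string -> float32: reader name maps from writer name
  writer required, bytes -> bytes: reader payload maps from writer payload
  writer required, string -> float64: reader addr.city maps from writer addr.city
  writer optional, bytes -> bytes: reader addr.blob maps from writer addr.checksum
  addr.balance has no writer counterpart
  writer optional, bytes -> bytes: reader addr.avatar maps from writer addr.avatar
  addr.balance (writer side), unknown to reader
  breaking: (addr.city, R3)
  breaking: (name, R3)
  backward on Invoice therefore BREAKING (2)
forward pass over Invoice, reader schema v1, writer schema v2:
  writer optional, Role -> Role: reader kind maps from writer kind
  writer optional, Audit -> Audit: reader addr maps from writer addr
  writer optional, float32 -> string: reader name maps from writer name
  writer required, bytes -> bytes: reader payload maps from writer payload
  archived (writer side), unknown to reader
  writer required, float64 -> string: reader addr.city maps from writer addr.city
  writer optional, bytes -> bytes: reader addr.checksum maps from writer addr.blob
  addr.balance has no writer counterpart
  writer optional, bytes -> bytes: reader addr.avatar maps from writer addr.avatar
  addr.balance (writer side), unknown to reader
  breaking: (addr.city, R3)
  breaking: (kind, R5)
  breaking: (name, R3)
  forward on Invoice therefore BREAKING (3)


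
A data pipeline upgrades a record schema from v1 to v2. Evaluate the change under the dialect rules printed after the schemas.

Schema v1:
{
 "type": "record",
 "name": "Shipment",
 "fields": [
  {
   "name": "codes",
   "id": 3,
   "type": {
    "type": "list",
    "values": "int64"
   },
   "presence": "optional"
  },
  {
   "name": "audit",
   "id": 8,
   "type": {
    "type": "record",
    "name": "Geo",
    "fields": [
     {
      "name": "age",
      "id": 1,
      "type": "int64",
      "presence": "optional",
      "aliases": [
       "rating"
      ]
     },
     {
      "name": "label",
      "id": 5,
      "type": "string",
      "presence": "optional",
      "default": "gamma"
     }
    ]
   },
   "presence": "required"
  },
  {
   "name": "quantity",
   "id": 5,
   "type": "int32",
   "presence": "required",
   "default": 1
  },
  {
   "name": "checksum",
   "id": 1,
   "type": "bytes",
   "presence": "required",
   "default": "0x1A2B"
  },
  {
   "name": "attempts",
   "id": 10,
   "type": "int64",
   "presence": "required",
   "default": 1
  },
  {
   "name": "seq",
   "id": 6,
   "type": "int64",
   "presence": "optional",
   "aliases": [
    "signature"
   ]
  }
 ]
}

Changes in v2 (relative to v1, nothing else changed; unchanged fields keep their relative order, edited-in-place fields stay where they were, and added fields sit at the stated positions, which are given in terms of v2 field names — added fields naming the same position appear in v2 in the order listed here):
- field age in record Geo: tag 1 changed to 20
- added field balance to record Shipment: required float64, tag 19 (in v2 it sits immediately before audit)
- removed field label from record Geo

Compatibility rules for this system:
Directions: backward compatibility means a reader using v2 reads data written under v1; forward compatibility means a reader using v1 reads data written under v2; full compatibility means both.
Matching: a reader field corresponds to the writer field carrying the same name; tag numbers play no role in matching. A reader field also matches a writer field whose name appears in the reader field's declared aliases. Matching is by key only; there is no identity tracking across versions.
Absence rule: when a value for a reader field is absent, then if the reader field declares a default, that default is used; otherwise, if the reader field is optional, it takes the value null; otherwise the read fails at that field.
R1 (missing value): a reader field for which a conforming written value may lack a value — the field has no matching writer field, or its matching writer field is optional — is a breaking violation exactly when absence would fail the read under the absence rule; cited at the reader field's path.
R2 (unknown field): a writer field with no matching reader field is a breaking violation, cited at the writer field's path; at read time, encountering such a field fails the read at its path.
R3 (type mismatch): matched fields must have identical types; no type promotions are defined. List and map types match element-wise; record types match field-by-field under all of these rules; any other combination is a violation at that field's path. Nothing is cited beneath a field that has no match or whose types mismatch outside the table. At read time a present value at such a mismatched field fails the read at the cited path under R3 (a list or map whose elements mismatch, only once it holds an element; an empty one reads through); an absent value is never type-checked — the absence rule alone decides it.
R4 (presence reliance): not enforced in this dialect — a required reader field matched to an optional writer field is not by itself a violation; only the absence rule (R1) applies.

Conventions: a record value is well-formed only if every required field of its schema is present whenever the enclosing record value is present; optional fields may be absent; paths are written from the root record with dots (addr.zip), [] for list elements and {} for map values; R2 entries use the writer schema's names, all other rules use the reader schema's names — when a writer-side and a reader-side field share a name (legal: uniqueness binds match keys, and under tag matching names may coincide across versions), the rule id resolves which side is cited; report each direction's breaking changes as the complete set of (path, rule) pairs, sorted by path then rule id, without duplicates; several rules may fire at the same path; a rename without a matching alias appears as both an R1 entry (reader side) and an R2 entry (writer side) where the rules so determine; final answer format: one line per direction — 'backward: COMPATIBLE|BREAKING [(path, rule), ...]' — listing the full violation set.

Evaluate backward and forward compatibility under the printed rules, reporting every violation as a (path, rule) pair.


in Shipment below, arrows point writer -> reader
backward pass over Shipment, reader schema v2, writer schema v1:
  list<int64> -> list<int64>, writer optional: codes aligns to codes
  balance: no writer-side match
  Geo -> Geo, writer required: audit aligns to audit
  int32 -> int32, writer required: quantity aligns to quantity
  bytes -> bytes, writer required: checksum aligns to checksum
  int64 -> int64, writer required: attempts aligns to attempts
  int64 -> int64, writer optional: seq aligns to seq
  int64 -> int64, writer optional: audit.age aligns to audit.age
  audit.label (writer side), unknown to reader
  R2 fires at audit.label
  R1 fires at balance
  => backward verdict for Shipment: BREAKING, 2 violation(s)
forward pass over Shipment, reader schema v1, writer schema v2:
  list<int64> -> list<int64>, writer optional: codes aligns to codes
  Geo -> Geo, writer required: audit aligns to audit
  int32 -> int32, writer required: quantity aligns to quantity
  bytes -> bytes, writer required: checksum aligns to checksum
  int64 -> int64, writer required: attempts aligns to attempts
  int64 -> int64, writer optional: seq aligns to seq
  balance (writer side), unknown to reader
  int64 -> int64, writer optional: audit.age aligns to audit.age
  audit.label: no writer-side match
  R2 fires at balance
  => forward verdict for Shipment: BREAKING, 1 violation(s)

backward: BREAKING [(audit.label, R2), (balance, R1)]; forward: BREAKING [(balance, R2)]


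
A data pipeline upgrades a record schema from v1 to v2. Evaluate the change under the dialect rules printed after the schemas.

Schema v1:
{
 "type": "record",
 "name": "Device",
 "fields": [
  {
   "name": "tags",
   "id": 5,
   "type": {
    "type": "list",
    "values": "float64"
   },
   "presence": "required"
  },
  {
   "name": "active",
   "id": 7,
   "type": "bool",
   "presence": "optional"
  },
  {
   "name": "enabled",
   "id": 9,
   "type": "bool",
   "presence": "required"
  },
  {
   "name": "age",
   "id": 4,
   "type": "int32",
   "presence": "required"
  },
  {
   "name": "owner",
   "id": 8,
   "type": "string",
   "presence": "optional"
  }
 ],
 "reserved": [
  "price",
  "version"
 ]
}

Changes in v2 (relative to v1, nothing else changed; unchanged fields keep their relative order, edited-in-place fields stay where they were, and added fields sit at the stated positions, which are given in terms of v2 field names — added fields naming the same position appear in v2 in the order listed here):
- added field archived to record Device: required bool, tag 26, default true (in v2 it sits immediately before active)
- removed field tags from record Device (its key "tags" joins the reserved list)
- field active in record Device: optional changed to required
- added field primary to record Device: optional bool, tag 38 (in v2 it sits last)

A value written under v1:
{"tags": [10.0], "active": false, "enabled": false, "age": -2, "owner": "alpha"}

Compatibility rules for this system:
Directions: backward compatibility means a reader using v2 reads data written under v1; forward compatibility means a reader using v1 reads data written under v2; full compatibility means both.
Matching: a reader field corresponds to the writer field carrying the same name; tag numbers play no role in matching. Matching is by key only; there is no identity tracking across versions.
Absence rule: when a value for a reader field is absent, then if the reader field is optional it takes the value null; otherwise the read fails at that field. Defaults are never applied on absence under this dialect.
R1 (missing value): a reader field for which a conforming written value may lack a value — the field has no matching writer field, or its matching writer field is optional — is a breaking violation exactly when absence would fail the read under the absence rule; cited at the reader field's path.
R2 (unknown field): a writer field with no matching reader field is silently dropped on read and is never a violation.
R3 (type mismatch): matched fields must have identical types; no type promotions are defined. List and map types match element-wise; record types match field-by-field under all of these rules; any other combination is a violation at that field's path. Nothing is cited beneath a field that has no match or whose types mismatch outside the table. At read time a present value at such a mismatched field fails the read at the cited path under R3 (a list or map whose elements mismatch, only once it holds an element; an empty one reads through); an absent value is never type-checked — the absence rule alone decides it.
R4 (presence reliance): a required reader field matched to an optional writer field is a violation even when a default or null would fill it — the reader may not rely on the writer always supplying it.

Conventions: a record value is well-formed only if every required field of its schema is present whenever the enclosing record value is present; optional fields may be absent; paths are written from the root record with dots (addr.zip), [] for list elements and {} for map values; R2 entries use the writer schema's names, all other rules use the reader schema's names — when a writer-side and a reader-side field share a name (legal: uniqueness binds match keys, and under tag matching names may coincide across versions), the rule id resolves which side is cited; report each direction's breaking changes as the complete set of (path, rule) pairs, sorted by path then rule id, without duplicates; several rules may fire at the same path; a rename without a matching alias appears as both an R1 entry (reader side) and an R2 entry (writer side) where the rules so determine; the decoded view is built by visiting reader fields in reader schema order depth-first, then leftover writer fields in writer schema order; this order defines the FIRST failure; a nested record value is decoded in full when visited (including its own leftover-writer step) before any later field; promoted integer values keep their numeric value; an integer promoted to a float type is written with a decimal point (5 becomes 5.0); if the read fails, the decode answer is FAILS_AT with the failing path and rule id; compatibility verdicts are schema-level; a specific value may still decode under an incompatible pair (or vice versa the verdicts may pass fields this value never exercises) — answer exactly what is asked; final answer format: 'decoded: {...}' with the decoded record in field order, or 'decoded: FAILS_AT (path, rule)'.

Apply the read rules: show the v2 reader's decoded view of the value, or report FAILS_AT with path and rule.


decoded: FAILS_AT (archived, R1)

each type pair in Device: writer, then reader
migrating the Device value to v2:
  read fails at archived under R1 (no fill)
  => FAILS_AT (archived, R1)
remaining Device differences; none change what is asked:
  removed field tags from record Device (its key "tags" joins the reserved list) -> shifts the Device verdicts, not this decode
  field active in record Device: optional changed to required -> shifts the Device verdicts, not this decode
  added field primary to record Device: optional bool, tag 38 (in v2 it sits last) -> no rule fires on it and the decoded Device view is identical with or without it


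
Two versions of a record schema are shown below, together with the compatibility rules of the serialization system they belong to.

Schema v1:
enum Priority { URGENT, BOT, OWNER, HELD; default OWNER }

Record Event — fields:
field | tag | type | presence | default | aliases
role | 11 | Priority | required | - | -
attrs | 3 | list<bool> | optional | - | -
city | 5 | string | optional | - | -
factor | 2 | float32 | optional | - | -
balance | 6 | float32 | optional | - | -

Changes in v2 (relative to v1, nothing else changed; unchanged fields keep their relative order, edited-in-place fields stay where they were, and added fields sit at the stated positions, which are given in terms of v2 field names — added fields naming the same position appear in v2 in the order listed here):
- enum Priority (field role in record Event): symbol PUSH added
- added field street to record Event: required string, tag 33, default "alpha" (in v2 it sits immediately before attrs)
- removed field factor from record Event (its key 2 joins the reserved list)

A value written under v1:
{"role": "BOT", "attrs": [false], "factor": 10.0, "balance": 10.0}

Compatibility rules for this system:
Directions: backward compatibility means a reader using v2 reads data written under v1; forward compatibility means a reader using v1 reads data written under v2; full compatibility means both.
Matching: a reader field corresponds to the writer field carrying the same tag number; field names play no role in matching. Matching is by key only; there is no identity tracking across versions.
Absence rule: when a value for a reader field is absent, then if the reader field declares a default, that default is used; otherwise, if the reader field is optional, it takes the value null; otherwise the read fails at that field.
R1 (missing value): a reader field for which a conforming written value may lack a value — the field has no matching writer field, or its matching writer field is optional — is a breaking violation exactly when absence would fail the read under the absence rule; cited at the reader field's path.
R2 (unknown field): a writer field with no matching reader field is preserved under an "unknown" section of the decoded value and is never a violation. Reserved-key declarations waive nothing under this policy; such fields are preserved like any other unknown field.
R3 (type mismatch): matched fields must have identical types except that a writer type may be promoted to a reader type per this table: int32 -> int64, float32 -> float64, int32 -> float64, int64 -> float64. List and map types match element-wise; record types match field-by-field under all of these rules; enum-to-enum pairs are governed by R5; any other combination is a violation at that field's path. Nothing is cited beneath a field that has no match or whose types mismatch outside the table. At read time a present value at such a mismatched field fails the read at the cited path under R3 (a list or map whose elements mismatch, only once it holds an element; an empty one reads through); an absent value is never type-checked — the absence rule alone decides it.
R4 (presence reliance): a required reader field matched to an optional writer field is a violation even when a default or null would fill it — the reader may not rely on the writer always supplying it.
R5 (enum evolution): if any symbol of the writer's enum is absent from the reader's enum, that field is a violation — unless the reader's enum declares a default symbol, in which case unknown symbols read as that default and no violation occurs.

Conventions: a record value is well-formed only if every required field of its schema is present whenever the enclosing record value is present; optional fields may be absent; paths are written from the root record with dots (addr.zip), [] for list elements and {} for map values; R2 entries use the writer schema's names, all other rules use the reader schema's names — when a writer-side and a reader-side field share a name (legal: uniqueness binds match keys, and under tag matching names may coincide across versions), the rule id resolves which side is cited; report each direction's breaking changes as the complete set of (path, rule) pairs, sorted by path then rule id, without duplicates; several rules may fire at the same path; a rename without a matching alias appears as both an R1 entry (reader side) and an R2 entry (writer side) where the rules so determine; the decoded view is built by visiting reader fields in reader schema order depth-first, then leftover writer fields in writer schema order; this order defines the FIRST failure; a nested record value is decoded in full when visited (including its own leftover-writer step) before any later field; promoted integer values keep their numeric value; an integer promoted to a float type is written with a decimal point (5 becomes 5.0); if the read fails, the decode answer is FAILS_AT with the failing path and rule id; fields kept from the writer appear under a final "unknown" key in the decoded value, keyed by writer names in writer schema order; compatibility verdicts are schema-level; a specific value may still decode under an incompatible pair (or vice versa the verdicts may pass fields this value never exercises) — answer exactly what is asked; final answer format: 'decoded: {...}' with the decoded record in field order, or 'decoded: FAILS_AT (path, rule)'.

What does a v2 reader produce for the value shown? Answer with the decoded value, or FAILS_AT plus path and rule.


in Event below, arrows point writer -> reader
decoding the Event value with the v2 reader:
  role := "BOT"
  street := "alpha" (absent -> default)
  attrs := [false]
  city := null (absent, optional -> null)
  balance := 10.0
  writer factor: kept under "unknown"
  => decoded: {"role": "BOT", "street": "alpha", "attrs": [false], "city": null, "balance": 10.0, "unknown": {"factor": 10.0}}
remaining Event differences; none change what is asked:
  enum Priority (field role in record Event): symbol PUSH added -> inert under this dialect — no rule fires on Event and the result does not move

decoded: {"role": "BOT", "street": "alpha", "attrs": [false], "city": null, "balance": 10.0, "unknown": {"factor": 10.0}}


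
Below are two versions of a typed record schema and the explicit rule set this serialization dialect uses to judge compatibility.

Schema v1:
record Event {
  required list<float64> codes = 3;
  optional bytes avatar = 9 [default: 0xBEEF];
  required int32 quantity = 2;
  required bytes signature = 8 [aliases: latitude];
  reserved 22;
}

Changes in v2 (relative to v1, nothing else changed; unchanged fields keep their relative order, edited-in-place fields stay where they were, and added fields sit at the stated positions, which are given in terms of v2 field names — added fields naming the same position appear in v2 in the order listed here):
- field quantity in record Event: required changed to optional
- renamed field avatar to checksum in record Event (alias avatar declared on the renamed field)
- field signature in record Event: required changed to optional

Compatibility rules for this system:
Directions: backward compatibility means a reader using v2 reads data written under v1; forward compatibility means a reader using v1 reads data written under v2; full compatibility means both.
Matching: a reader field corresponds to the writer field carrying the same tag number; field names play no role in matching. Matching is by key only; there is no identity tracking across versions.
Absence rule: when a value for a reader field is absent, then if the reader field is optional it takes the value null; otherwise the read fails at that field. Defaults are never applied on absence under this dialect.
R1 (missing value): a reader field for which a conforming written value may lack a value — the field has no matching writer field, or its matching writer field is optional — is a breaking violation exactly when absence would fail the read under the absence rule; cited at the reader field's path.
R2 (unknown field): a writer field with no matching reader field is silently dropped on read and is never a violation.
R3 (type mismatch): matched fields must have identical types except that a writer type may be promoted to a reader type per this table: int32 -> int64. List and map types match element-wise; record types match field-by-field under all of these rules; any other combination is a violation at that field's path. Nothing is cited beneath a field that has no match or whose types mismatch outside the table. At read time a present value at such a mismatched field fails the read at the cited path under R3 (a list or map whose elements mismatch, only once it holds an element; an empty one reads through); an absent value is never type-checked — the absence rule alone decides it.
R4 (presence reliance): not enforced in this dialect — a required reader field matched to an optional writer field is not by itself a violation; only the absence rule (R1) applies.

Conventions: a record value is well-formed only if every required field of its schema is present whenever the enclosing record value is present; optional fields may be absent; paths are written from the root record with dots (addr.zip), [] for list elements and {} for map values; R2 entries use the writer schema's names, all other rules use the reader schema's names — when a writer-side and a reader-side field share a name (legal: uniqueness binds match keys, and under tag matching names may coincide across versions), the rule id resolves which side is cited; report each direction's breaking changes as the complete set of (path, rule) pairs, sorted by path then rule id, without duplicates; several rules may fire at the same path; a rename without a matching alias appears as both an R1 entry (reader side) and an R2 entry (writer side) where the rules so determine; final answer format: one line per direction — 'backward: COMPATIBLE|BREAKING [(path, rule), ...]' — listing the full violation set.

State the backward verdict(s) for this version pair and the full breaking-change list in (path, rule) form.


backward: COMPATIBLE []

in Event below, arrows point writer -> reader
backward pass over Event, reader schema v2, writer schema v1:
  writer required, list<float64> -> list<float64>: reader codes maps from writer codes
  writer optional, bytes -> bytes: reader checksum maps from writer avatar
  writer required, int32 -> int32: reader quantity maps from writer quantity
  writer required, bytes -> bytes: reader signature maps from writer signature
  => backward verdict for Event: COMPATIBLE, no violations
remaining Event differences; none change what is asked:
  field quantity in record Event: required changed to optional -> fires only in the forward direction of Event, which is not asked here
  renamed field avatar to checksum in record Event (alias avatar declared on the renamed field) -> no rule fires on it in Event's dialect; the asked verdict holds
  field signature in record Event: required changed to optional -> fires only in the forward direction of Event, which is not asked here
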